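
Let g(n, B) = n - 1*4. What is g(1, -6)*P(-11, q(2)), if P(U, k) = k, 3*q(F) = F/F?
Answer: -1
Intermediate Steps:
q(F) = ⅓ (q(F) = (F/F)/3 = (⅓)*1 = ⅓)
g(n, B) = -4 + n (g(n, B) = n - 4 = -4 + n)
g(1, -6)*P(-11, q(2)) = (-4 + 1)*(⅓) = -3*⅓ = -1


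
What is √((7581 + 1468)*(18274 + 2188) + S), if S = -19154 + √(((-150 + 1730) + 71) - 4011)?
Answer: √(185141484 + 2*I*√590) ≈ 13607.0 + 0.e-3*I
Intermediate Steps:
S = -19154 + 2*I*√590 (S = -19154 + √((1580 + 71) - 4011) = -19154 + √(1651 - 4011) = -19154 + √(-2360) = -19154 + 2*I*√590 ≈ -19154.0 + 48.58*I)
√((7581 + 1468)*(18274 + 2188) + S) = √((7581 + 1468)*(18274 + 2188) + (-19154 + 2*I*√590)) = √(9049*20462 + (-19154 + 2*I*√590)) = √(185160638 + (-19154 + 2*I*√590)) = √(185141484 + 2*I*√590)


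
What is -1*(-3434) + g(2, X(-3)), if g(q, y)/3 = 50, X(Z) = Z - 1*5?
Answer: 3584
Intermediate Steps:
X(Z) = -5 + Z (X(Z) = Z - 5 = -5 + Z)
g(q, y) = 150 (g(q, y) = 3*50 = 150)
-1*(-3434) + g(2, X(-3)) = -1*(-3434) + 150 = 3434 + 150 = 3584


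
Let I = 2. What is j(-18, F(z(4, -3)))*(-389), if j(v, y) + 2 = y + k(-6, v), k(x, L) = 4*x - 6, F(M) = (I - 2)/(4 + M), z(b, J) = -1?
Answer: 12448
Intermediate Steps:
F(M) = 0 (F(M) = (2 - 2)/(4 + M) = 0/(4 + M) = 0)
k(x, L) = -6 + 4*x
j(v, y) = -32 + y (j(v, y) = -2 + (y + (-6 + 4*(-6))) = -2 + (y + (-6 - 24)) = -2 + (y - 30) = -2 + (-30 + y) = -32 + y)
j(-18, F(z(4, -3)))*(-389) = (-32 + 0)*(-389) = -32*(-389) = 12448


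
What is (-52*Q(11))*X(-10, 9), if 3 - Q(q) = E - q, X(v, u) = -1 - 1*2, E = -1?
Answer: 2340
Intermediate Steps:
X(v, u) = -3 (X(v, u) = -1 - 2 = -3)
Q(q) = 4 + q (Q(q) = 3 - (-1 - q) = 3 + (1 + q) = 4 + q)
(-52*Q(11))*X(-10, 9) = -52*(4 + 11)*(-3) = -52*15*(-3) = -780*(-3) = 2340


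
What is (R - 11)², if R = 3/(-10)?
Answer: 12769/100 ≈ 127.69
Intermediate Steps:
R = -3/10 (R = 3*(-⅒) = -3/10 ≈ -0.30000)
(R - 11)² = (-3/10 - 11)² = (-113/10)² = 12769/100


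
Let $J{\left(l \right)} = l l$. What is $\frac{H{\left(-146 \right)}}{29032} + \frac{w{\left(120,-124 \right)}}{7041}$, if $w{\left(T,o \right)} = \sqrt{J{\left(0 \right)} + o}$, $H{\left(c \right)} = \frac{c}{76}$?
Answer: $- \frac{73}{1103216} + \frac{2 i \sqrt{31}}{7041} \approx -6.617 \cdot 10^{-5} + 0.0015815 i$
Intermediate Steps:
$J{\left(l \right)} = l^{2}$
$H{\left(c \right)} = \frac{c}{76}$ ($H{\left(c \right)} = c \frac{1}{76} = \frac{c}{76}$)
$w{\left(T,o \right)} = \sqrt{o}$ ($w{\left(T,o \right)} = \sqrt{0^{2} + o} = \sqrt{0 + o} = \sqrt{o}$)
$\frac{H{\left(-146 \right)}}{29032} + \frac{w{\left(120,-124 \right)}}{7041} = \frac{\frac{1}{76} \left(-146\right)}{29032} + \frac{\sqrt{-124}}{7041} = \left(- \frac{73}{38}\right) \frac{1}{29032} + 2 i \sqrt{31} \cdot \frac{1}{7041} = - \frac{73}{1103216} + \frac{2 i \sqrt{31}}{7041}$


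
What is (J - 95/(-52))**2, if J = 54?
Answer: 8427409/2704 ≈ 3116.6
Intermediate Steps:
(J - 95/(-52))**2 = (54 - 95/(-52))**2 = (54 - 95*(-1/52))**2 = (54 + 95/52)**2 = (2903/52)**2 = 8427409/2704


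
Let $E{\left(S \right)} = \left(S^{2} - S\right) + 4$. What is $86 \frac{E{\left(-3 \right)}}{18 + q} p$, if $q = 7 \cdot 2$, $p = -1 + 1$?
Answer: $0$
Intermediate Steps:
$E{\left(S \right)} = 4 + S^{2} - S$
$p = 0$
$q = 14$
$86 \frac{E{\left(-3 \right)}}{18 + q} p = 86 \frac{4 + \left(-3\right)^{2} - -3}{18 + 14} \cdot 0 = 86 \frac{4 + 9 + 3}{32} \cdot 0 = 86 \cdot 16 \cdot \frac{1}{32} \cdot 0 = 86 \cdot \frac{1}{2} \cdot 0 = 86 \cdot 0 = 0$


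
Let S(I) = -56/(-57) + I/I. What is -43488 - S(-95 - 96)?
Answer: -2478929/57 ≈ -43490.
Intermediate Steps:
S(I) = 113/57 (S(I) = -56*(-1/57) + 1 = 56/57 + 1 = 113/57)
-43488 - S(-95 - 96) = -43488 - 1*113/57 = -43488 - 113/57 = -2478929/57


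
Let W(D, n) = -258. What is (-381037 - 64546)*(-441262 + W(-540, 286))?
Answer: 196733806160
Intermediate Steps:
(-381037 - 64546)*(-441262 + W(-540, 286)) = (-381037 - 64546)*(-441262 - 258) = -445583*(-441520) = 196733806160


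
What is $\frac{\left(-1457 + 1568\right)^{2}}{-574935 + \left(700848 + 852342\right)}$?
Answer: $\frac{1369}{108695} \approx 0.012595$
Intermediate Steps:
$\frac{\left(-1457 + 1568\right)^{2}}{-574935 + \left(700848 + 852342\right)} = \frac{111^{2}}{-574935 + 1553190} = \frac{12321}{978255} = 12321 \cdot \frac{1}{978255} = \frac{1369}{108695}$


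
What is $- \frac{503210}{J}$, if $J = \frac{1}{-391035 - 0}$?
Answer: $196772722350$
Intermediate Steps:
$J = - \frac{1}{391035}$ ($J = \frac{1}{-391035 + 0} = \frac{1}{-391035} = - \frac{1}{391035} \approx -2.5573 \cdot 10^{-6}$)
$- \frac{503210}{J} = - \frac{503210}{- \frac{1}{391035}} = \left(-503210\right) \left(-391035\right) = 196772722350$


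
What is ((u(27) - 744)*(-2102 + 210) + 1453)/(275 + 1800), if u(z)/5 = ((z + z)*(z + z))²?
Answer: -80437500659/2075 ≈ -3.8765e+7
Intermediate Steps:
u(z) = 80*z⁴ (u(z) = 5*((z + z)*(z + z))² = 5*((2*z)*(2*z))² = 5*(4*z²)² = 5*(16*z⁴) = 80*z⁴)
((u(27) - 744)*(-2102 + 210) + 1453)/(275 + 1800) = ((80*27⁴ - 744)*(-2102 + 210) + 1453)/(275 + 1800) = ((80*531441 - 744)*(-1892) + 1453)/2075 = ((42515280 - 744)*(-1892) + 1453)*(1/2075) = (42514536*(-1892) + 1453)*(1/2075) = (-80437502112 + 1453)*(1/2075) = -80437500659*1/2075 = -80437500659/2075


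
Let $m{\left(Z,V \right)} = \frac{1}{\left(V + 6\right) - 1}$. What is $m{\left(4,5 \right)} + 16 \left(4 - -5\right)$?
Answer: $\frac{1441}{10} \approx 144.1$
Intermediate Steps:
$m{\left(Z,V \right)} = \frac{1}{5 + V}$ ($m{\left(Z,V \right)} = \frac{1}{\left(6 + V\right) - 1} = \frac{1}{5 + V}$)
$m{\left(4,5 \right)} + 16 \left(4 - -5\right) = \frac{1}{5 + 5} + 16 \left(4 - -5\right) = \frac{1}{10} + 16 \left(4 + 5\right) = \frac{1}{10} + 16 \cdot 9 = \frac{1}{10} + 144 = \frac{1441}{10}$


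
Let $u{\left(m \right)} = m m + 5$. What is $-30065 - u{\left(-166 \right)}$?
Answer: $-57626$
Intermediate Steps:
$u{\left(m \right)} = 5 + m^{2}$ ($u{\left(m \right)} = m^{2} + 5 = 5 + m^{2}$)
$-30065 - u{\left(-166 \right)} = -30065 - \left(5 + \left(-166\right)^{2}\right) = -30065 - \left(5 + 27556\right) = -30065 - 27561 = -57626$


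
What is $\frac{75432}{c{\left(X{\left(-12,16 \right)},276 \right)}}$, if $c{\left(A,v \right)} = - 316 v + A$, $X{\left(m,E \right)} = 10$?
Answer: $- \frac{5388}{6229} \approx -0.86499$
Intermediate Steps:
$c{\left(A,v \right)} = A - 316 v$
$\frac{75432}{c{\left(X{\left(-12,16 \right)},276 \right)}} = \frac{75432}{10 - 87216} = \frac{75432}{-87206} = 75432 \left(- \frac{1}{87206}\right) = - \frac{5388}{6229}$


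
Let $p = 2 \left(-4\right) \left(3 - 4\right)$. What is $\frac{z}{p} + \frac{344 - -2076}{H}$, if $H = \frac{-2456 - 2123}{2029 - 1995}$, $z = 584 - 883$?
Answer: $- \frac{2027361}{36632} \approx -55.344$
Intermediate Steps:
$z = -299$ ($z = 584 - 883 = -299$)
$H = - \frac{4579}{34} \approx -134.68$
$p = 8$ ($p = - 8 \left(3 - 4\right) = \left(-8\right) \left(-1\right) = 8$)
$\frac{z}{p} + \frac{344 - -2076}{H} = - \frac{299}{8} + \frac{344 - -2076}{- \frac{4579}{34}} = \left(-299\right) \frac{1}{8} + \left(344 + 2076\right) \left(- \frac{34}{4579}\right) = - \frac{299}{8} + 2420 \left(- \frac{34}{4579}\right) = - \frac{299}{8} - \frac{82280}{4579} = - \frac{2027361}{36632}$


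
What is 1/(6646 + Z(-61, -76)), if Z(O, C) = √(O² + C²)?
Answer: 6646/44159819 - √9497/44159819 ≈ 0.00014829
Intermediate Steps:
Z(O, C) = √(C² + O²)
1/(6646 + Z(-61, -76)) = 1/(6646 + √((-76)² + (-61)²)) = 1/(6646 + √(5776 + 3721)) = 1/(6646 + √9497)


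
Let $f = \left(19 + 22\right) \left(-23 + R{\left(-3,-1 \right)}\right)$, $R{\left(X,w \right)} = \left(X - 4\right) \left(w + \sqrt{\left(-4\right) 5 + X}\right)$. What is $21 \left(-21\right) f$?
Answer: $289296 + 126567 i \sqrt{23} \approx 2.893 \cdot 10^{5} + 6.0699 \cdot 10^{5} i$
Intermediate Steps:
$R{\left(X,w \right)} = \left(-4 + X\right) \left(w + \sqrt{-20 + X}\right)$
$f = -656 - 287 i \sqrt{23}$ ($f = \left(19 + 22\right) \left(-23 - \left(-7 + 7 \sqrt{-20 - 3}\right)\right) = 41 \left(-23 + \left(4 - 4 \sqrt{-23} + 3 - 3 \sqrt{-23}\right)\right) = 41 \left(-23 + \left(4 - 4 i \sqrt{23} + 3 - 3 i \sqrt{23}\right)\right) = 41 \left(-23 + \left(7 - 7 i \sqrt{23}\right)\right) = 41 \left(-16 - 7 i \sqrt{23}\right) = -656 - 287 i \sqrt{23} \approx -656.0 - 1376.4 i$)
$21 \left(-21\right) f = 21 \left(-21\right) \left(-656 - 287 i \sqrt{23}\right) = - 441 \left(-656 - 287 i \sqrt{23}\right) = 289296 + 126567 i \sqrt{23}$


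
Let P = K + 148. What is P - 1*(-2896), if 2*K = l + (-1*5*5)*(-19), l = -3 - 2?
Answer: 3279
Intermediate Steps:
l = -5
K = 235 (K = (-5 + (-1*5*5)*(-19))/2 = (-5 - 5*5*(-19))/2 = (-5 - 25*(-19))/2 = (-5 + 475)/2 = (1/2)*470 = 235)
P = 383 (P = 235 + 148 = 383)
P - 1*(-2896) = 383 - 1*(-2896) = 383 + 2896 = 3279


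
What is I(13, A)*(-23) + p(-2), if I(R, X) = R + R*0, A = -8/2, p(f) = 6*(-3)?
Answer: -317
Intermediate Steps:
p(f) = -18
A = -4 (A = -8*½ = -4)
I(R, X) = R (I(R, X) = R + 0 = R)
I(13, A)*(-23) + p(-2) = 13*(-23) - 18 = -299 - 18 = -317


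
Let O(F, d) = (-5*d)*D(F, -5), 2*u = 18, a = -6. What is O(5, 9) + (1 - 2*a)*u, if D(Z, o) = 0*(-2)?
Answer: 117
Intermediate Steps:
D(Z, o) = 0
u = 9 (u = (1/2)*18 = 9)
O(F, d) = 0 (O(F, d) = -5*d*0 = 0)
O(5, 9) + (1 - 2*a)*u = 0 + (1 - 2*(-6))*9 = 0 + (1 + 12)*9 = 0 + 13*9 = 0 + 117 = 117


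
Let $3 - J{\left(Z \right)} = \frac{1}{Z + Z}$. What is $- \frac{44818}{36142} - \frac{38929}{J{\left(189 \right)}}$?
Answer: $- \frac{24176643809}{1861313} \approx -12989.0$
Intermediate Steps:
$J{\left(Z \right)} = 3 - \frac{1}{2 Z}$ ($J{\left(Z \right)} = 3 - \frac{1}{Z + Z} = 3 - \frac{1}{2 Z}$)
$- \frac{44818}{36142} - \frac{38929}{J{\left(189 \right)}} = - \frac{44818}{36142} - \frac{38929}{3 - \frac{1}{2 \cdot 189}} = \left(-44818\right) \frac{1}{36142} - \frac{38929}{3 - \frac{1}{378}} = - \frac{22409}{18071} - \frac{38929}{3 - \frac{1}{378}} = - \frac{22409}{18071} - \frac{38929}{\frac{1133}{378}} = - \frac{22409}{18071} - \frac{1337742}{103} = - \frac{24176643809}{1861313}$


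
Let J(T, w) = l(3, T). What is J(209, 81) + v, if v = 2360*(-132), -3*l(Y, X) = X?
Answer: -934769/3 ≈ -3.1159e+5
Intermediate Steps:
l(Y, X) = -X/3
J(T, w) = -T/3
v = -311520
J(209, 81) + v = -1/3*209 - 311520 = -209/3 - 311520 = -934769/3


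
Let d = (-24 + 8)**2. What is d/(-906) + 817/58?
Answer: 362677/26274 ≈ 13.804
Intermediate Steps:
d = 256 (d = (-16)**2 = 256)
d/(-906) + 817/58 = 256/(-906) + 817/58 = 256*(-1/906) + 817*(1/58) = -128/453 + 817/58 = 362677/26274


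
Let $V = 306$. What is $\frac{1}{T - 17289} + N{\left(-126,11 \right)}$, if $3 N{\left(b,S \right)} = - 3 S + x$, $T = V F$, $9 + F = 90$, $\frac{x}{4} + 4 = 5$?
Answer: $- \frac{72470}{7497} \approx -9.6665$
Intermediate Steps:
$x = 4$ ($x = -16 + 4 \cdot 5 = -16 + 20 = 4$)
$F = 81$ ($F = -9 + 90 = 81$)
$T = 24786$ ($T = 306 \cdot 81 = 24786$)
$N{\left(b,S \right)} = \frac{4}{3} - S$ ($N{\left(b,S \right)} = \frac{- 3 S + 4}{3} = \frac{4 - 3 S}{3} = \frac{4}{3} - S$)
$\frac{1}{T - 17289} + N{\left(-126,11 \right)} = \frac{1}{24786 - 17289} + \left(\frac{4}{3} - 11\right) = \frac{1}{7497} + \left(\frac{4}{3} - 11\right) = \frac{1}{7497} - \frac{29}{3} = - \frac{72470}{7497}$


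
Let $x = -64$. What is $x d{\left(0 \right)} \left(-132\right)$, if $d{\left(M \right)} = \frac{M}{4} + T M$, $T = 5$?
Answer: $0$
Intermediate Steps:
$d{\left(M \right)} = \frac{21 M}{4}$ ($d{\left(M \right)} = \frac{M}{4} + 5 M = \frac{21 M}{4}$)
$x d{\left(0 \right)} \left(-132\right) = - 64 \cdot \frac{21}{4} \cdot 0 \left(-132\right) = \left(-64\right) 0 \left(-132\right) = 0 \left(-132\right) = 0$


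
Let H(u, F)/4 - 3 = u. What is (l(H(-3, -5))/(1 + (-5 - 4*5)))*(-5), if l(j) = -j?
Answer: 0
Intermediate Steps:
H(u, F) = 12 + 4*u
(l(H(-3, -5))/(1 + (-5 - 4*5)))*(-5) = ((-(12 + 4*(-3)))/(1 + (-5 - 4*5)))*(-5) = ((-(12 - 12))/(1 + (-5 - 20)))*(-5) = ((-1*0)/(1 - 25))*(-5) = (0/(-24))*(-5) = (0*(-1/24))*(-5) = 0*(-5) = 0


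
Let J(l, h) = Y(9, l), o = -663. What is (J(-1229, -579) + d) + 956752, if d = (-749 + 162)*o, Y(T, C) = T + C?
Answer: 1344713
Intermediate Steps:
Y(T, C) = C + T
J(l, h) = 9 + l (J(l, h) = l + 9 = 9 + l)
d = 389181 (d = (-749 + 162)*(-663) = -587*(-663) = 389181)
(J(-1229, -579) + d) + 956752 = ((9 - 1229) + 389181) + 956752 = (-1220 + 389181) + 956752 = 387961 + 956752 = 1344713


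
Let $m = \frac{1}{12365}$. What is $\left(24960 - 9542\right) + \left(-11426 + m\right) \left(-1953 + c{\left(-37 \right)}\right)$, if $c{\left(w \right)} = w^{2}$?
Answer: $\frac{82699617146}{12365} \approx 6.6882 \cdot 10^{6}$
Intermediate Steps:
$m = \frac{1}{12365} \approx 8.0873 \cdot 10^{-5}$
$\left(24960 - 9542\right) + \left(-11426 + m\right) \left(-1953 + c{\left(-37 \right)}\right) = \left(24960 - 9542\right) + \left(-11426 + \frac{1}{12365}\right) \left(-1953 + \left(-37\right)^{2}\right) = 15418 - \frac{141282489 \left(-1953 + 1369\right)}{12365} = 15418 - - \frac{82508973576}{12365} = 15418 + \frac{82508973576}{12365} = \frac{82699617146}{12365}$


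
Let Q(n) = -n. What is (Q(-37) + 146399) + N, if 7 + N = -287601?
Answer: -141172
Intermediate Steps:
N = -287608 (N = -7 - 287601 = -287608)
(Q(-37) + 146399) + N = (-1*(-37) + 146399) - 287608 = (37 + 146399) - 287608 = 146436 - 287608 = -141172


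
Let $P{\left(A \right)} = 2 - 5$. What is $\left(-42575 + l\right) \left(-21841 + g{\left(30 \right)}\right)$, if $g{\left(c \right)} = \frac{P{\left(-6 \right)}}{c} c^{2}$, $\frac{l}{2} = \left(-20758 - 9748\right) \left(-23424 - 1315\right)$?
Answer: $-33101188448783$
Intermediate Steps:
$P{\left(A \right)} = -3$ ($P{\left(A \right)} = 2 - 5 = -3$)
$l = 1509375868$ ($l = 2 \left(-20758 - 9748\right) \left(-23424 - 1315\right) = 2 \left(\left(-30506\right) \left(-24739\right)\right) = 2 \cdot 754687934 = 1509375868$)
$g{\left(c \right)} = - 3 c$ ($g{\left(c \right)} = - \frac{3}{c} c^{2} = - 3 c$)
$\left(-42575 + l\right) \left(-21841 + g{\left(30 \right)}\right) = \left(-42575 + 1509375868\right) \left(-21841 - 90\right) = 1509333293 \left(-21841 - 90\right) = 1509333293 \left(-21931\right) = -33101188448783$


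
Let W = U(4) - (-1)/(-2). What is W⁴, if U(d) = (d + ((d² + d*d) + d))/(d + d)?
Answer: 6561/16 ≈ 410.06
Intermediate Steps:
U(d) = (2*d + 2*d²)/(2*d) (U(d) = (d + ((d² + d²) + d))/((2*d)) = (d + (2*d² + d))*(1/(2*d)) = (d + (d + 2*d²))*(1/(2*d)) = (2*d + 2*d²)*(1/(2*d)) = (2*d + 2*d²)/(2*d))
W = 9/2 (W = (1 + 4) - (-1)/(-2) = 5 - (-1)*(-1)/2 = 5 - 1*½ = 5 - ½ = 9/2 ≈ 4.5000)
W⁴ = (9/2)⁴ = 6561/16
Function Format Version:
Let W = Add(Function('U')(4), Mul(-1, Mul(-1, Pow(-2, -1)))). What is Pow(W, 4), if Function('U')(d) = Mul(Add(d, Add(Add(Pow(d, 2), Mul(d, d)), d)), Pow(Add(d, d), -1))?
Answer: Rational(6561, 16) ≈ 410.06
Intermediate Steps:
Function('U')(d) = Mul(Rational(1, 2), Pow(d, -1), Add(Mul(2, d), Mul(2, Pow(d, 2)))) (Function('U')(d) = Mul(Add(d, Add(Add(Pow(d, 2), Pow(d, 2)), d)), Pow(Mul(2, d), -1)) = Mul(Add(d, Add(Mul(2, Pow(d, 2)), d)), Mul(Rational(1, 2), Pow(d, -1))) = Mul(Add(d, Add(d, Mul(2, Pow(d, 2)))), Mul(Rational(1, 2), Pow(d, -1))) = Mul(Add(Mul(2, d), Mul(2, Pow(d, 2))), Mul(Rational(1, 2), Pow(d, -1))) = Mul(Rational(1, 2), Pow(d, -1), Add(Mul(2, d), Mul(2, Pow(d, 2)))))
W = Rational(9, 2) (W = Add(Add(1, 4), Mul(-1, Mul(-1, Pow(-2, -1)))) = Add(5, Mul(-1, Mul(-1, Rational(-1, 2)))) = Add(5, Mul(-1, Rational(1, 2))) = Add(5, Rational(-1, 2)) = Rational(9, 2) ≈ 4.5000)
Pow(W, 4) = Pow(Rational(9, 2), 4) = Rational(6561, 16)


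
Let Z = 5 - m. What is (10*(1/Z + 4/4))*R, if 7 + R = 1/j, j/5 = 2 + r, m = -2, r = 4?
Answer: -1672/21 ≈ -79.619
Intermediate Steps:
Z = 7 (Z = 5 - 1*(-2) = 5 + 2 = 7)
j = 30 (j = 5*(2 + 4) = 5*6 = 30)
R = -209/30 (R = -7 + 1/30 = -209/30 ≈ -6.9667)
(10*(1/Z + 4/4))*R = (10*(1/7 + 4/4))*(-209/30) = (10*(1*(1/7) + 4*(1/4)))*(-209/30) = (10*(1/7 + 1))*(-209/30) = (10*(8/7))*(-209/30) = (80/7)*(-209/30) = -1672/21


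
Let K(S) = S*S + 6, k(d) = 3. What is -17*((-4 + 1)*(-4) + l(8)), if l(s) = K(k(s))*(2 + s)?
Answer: -2754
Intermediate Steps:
K(S) = 6 + S**2 (K(S) = S**2 + 6 = 6 + S**2)
l(s) = 30 + 15*s (l(s) = (6 + 3**2)*(2 + s) = (6 + 9)*(2 + s) = 15*(2 + s) = 30 + 15*s)
-17*((-4 + 1)*(-4) + l(8)) = -17*((-4 + 1)*(-4) + (30 + 15*8)) = -17*(-3*(-4) + (30 + 120)) = -17*(12 + 150) = -17*162 = -2754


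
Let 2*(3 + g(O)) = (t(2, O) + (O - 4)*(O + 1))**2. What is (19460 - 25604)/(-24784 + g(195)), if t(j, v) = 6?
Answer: -6144/700926895 ≈ -8.7655e-6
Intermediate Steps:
g(O) = -3 + (6 + (1 + O)*(-4 + O))**2/2 (g(O) = -3 + (6 + (O - 4)*(O + 1))**2/2 = -3 + (6 + (-4 + O)*(1 + O))**2/2 = -3 + (6 + (1 + O)*(-4 + O))**2/2)
(19460 - 25604)/(-24784 + g(195)) = (19460 - 25604)/(-24784 + (-3 + (2 + 195**2 - 3*195)**2/2)) = -6144/(-24784 + (-3 + (2 + 38025 - 585)**2/2)) = -6144/(-24784 + (-3 + (1/2)*37442**2)) = -6144/(-24784 + (-3 + (1/2)*1401903364)) = -6144/(-24784 + (-3 + 700951682)) = -6144/(-24784 + 700951679) = -6144/700926895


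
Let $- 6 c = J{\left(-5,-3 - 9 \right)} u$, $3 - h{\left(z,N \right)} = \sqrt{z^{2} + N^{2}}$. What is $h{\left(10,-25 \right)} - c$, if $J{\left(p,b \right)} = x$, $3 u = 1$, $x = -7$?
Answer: $\frac{47}{18} - 5 \sqrt{29} \approx -24.315$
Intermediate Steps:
$h{\left(z,N \right)} = 3 - \sqrt{N^{2} + z^{2}}$ ($h{\left(z,N \right)} = 3 - \sqrt{z^{2} + N^{2}} = 3 - \sqrt{N^{2} + z^{2}}$)
$u = \frac{1}{3}$ ($u = \frac{1}{3} \cdot 1 = \frac{1}{3} \approx 0.33333$)
$J{\left(p,b \right)} = -7$
$c = \frac{7}{18}$ ($c = - \frac{\left(-7\right) \frac{1}{3}}{6} = \left(- \frac{1}{6}\right) \left(- \frac{7}{3}\right) = \frac{7}{18} \approx 0.38889$)
$h{\left(10,-25 \right)} - c = \left(3 - \sqrt{\left(-25\right)^{2} + 10^{2}}\right) - \frac{7}{18} = \left(3 - \sqrt{625 + 100}\right) - \frac{7}{18} = \left(3 - \sqrt{725}\right) - \frac{7}{18} = \left(3 - 5 \sqrt{29}\right) - \frac{7}{18} = \frac{47}{18} - 5 \sqrt{29}$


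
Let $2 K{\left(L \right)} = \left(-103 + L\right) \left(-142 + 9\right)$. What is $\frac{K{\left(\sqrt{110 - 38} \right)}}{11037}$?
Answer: $\frac{13699}{22074} - \frac{133 \sqrt{2}}{3679} \approx 0.56947$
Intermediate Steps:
$K{\left(L \right)} = \frac{13699}{2} - \frac{133 L}{2}$ ($K{\left(L \right)} = \frac{\left(-103 + L\right) \left(-142 + 9\right)}{2} = \frac{\left(-103 + L\right) \left(-133\right)}{2} = \frac{13699 - 133 L}{2} = \frac{13699}{2} - \frac{133 L}{2}$)
$\frac{K{\left(\sqrt{110 - 38} \right)}}{11037} = \frac{\frac{13699}{2} - \frac{133 \sqrt{110 - 38}}{2}}{11037} = \left(\frac{13699}{2} - \frac{133 \sqrt{72}}{2}\right) \frac{1}{11037} = \left(\frac{13699}{2} - \frac{133 \cdot 6 \sqrt{2}}{2}\right) \frac{1}{11037} = \left(\frac{13699}{2} - 399 \sqrt{2}\right) \frac{1}{11037} = \frac{13699}{22074} - \frac{133 \sqrt{2}}{3679}$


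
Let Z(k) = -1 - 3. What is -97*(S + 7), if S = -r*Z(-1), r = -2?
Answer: 97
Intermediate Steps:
Z(k) = -4
S = -8 (S = -(-2)*(-4) = -1*8 = -8)
-97*(S + 7) = -97*(-8 + 7) = -97*(-1) = 97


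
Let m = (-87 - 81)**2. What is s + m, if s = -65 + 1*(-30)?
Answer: 28129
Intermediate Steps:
s = -95 (s = -65 - 30 = -95)
m = 28224 (m = (-168)**2 = 28224)
s + m = -95 + 28224 = 28129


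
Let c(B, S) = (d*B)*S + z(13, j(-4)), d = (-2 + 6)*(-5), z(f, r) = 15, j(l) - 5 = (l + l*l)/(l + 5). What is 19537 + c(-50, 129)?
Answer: 148552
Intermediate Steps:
j(l) = 5 + (l + l²)/(5 + l) (j(l) = 5 + (l + l*l)/(l + 5) = 5 + (l + l²)/(5 + l))
d = -20 (d = 4*(-5) = -20)
c(B, S) = 15 - 20*B*S (c(B, S) = (-20*B)*S + 15 = -20*B*S + 15 = 15 - 20*B*S)
19537 + c(-50, 129) = 19537 + (15 - 20*(-50)*129) = 19537 + (15 + 129000) = 19537 + 129015 = 148552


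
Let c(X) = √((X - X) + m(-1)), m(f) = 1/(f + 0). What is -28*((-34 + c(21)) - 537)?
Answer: 15988 - 28*I ≈ 15988.0 - 28.0*I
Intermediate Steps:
m(f) = 1/f
c(X) = I (c(X) = √((X - X) + 1/(-1)) = √(0 - 1) = √(-1) = I)
-28*((-34 + c(21)) - 537) = -28*((-34 + I) - 537) = -28*(-571 + I) = 15988 - 28*I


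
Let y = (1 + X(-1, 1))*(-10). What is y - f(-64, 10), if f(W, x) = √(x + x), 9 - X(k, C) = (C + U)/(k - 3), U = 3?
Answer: -110 - 2*√5 ≈ -114.47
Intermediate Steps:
X(k, C) = 9 - (3 + C)/(-3 + k) (X(k, C) = 9 - (C + 3)/(k - 3) = 9 - (3 + C)/(-3 + k))
f(W, x) = √2*√x (f(W, x) = √(2*x) = √2*√x)
y = -110 (y = (1 + (-30 - 1*1 + 9*(-1))/(-3 - 1))*(-10) = (1 + (-30 - 1 - 9)/(-4))*(-10) = (1 - ¼*(-40))*(-10) = (1 + 10)*(-10) = 11*(-10) = -110)
y - f(-64, 10) = -110 - √2*√10 = -110 - 2*√5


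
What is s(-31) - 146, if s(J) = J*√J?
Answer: -146 - 31*I*√31 ≈ -146.0 - 172.6*I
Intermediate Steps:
s(J) = J^(3/2)
s(-31) - 146 = (-31)^(3/2) - 146 = -31*I*√31 - 146 = -146 - 31*I*√31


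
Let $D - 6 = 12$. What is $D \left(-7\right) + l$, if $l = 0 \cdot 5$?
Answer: $-126$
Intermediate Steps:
$D = 18$ ($D = 6 + 12 = 18$)
$l = 0$
$D \left(-7\right) + l = 18 \left(-7\right) + 0 = -126 + 0 = -126$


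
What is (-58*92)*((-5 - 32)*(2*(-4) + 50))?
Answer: 8292144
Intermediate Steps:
(-58*92)*((-5 - 32)*(2*(-4) + 50)) = -(-197432)*(-8 + 50) = -(-197432)*42 = -5336*(-1554) = 8292144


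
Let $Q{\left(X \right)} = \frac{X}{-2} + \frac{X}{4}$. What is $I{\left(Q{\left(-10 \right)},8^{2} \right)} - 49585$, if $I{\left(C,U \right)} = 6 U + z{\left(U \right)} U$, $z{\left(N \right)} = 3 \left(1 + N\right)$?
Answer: $-36721$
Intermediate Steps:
$z{\left(N \right)} = 3 + 3 N$
$Q{\left(X \right)} = - \frac{X}{4}$ ($Q{\left(X \right)} = X \left(- \frac{1}{2}\right) + X \frac{1}{4} = - \frac{X}{2} + \frac{X}{4} = - \frac{X}{4}$)
$I{\left(C,U \right)} = 6 U + U \left(3 + 3 U\right)$ ($I{\left(C,U \right)} = 6 U + \left(3 + 3 U\right) U = 6 U + U \left(3 + 3 U\right)$)
$I{\left(Q{\left(-10 \right)},8^{2} \right)} - 49585 = 3 \cdot 8^{2} \left(3 + 8^{2}\right) - 49585 = 3 \cdot 64 \left(3 + 64\right) - 49585 = 3 \cdot 64 \cdot 67 - 49585 = 12864 - 49585 = -36721$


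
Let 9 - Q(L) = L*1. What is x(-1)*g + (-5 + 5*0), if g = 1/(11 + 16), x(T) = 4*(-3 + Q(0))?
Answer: -37/9 ≈ -4.1111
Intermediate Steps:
Q(L) = 9 - L
x(T) = 24 (x(T) = 4*(-3 + (9 - 1*0)) = 4*(-3 + (9 + 0)) = 4*(-3 + 9) = 4*6 = 24)
g = 1/27 ≈ 0.037037
x(-1)*g + (-5 + 5*0) = 24*(1/27) + (-5 + 5*0) = 8/9 + (-5 + 0) = 8/9 - 5 = -37/9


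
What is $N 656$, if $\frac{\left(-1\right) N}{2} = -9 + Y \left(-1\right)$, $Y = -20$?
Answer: $-14432$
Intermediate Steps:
$N = -22$ ($N = - 2 \left(-9 - -20\right) = - 2 \left(-9 + 20\right) = \left(-2\right) 11 = -22$)
$N 656 = \left(-22\right) 656 = -14432$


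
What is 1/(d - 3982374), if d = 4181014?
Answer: 1/198640 ≈ 5.0342e-6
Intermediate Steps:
1/(d - 3982374) = 1/(4181014 - 3982374) = 1/198640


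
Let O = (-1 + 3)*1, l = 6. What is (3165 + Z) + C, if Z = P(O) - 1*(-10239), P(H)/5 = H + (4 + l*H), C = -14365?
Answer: -871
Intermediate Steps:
O = 2 (O = 2*1 = 2)
P(H) = 20 + 35*H (P(H) = 5*(H + (4 + 6*H)) = 5*(4 + 7*H) = 20 + 35*H)
Z = 10329 (Z = (20 + 35*2) - 1*(-10239) = (20 + 70) + 10239 = 90 + 10239 = 10329)
(3165 + Z) + C = (3165 + 10329) - 14365 = 13494 - 14365 = -871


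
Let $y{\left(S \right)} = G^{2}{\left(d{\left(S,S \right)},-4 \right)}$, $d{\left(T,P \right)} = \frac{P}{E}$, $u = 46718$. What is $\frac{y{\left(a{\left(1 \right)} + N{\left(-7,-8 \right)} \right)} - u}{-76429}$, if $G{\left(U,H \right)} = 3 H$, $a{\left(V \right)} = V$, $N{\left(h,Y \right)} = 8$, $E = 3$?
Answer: $\frac{46574}{76429} \approx 0.60938$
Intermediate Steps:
$d{\left(T,P \right)} = \frac{P}{3}$
$y{\left(S \right)} = 144$ ($y{\left(S \right)} = \left(3 \left(-4\right)\right)^{2} = \left(-12\right)^{2} = 144$)
$\frac{y{\left(a{\left(1 \right)} + N{\left(-7,-8 \right)} \right)} - u}{-76429} = \frac{144 - 46718}{-76429} = \left(144 - 46718\right) \left(- \frac{1}{76429}\right) = \left(-46574\right) \left(- \frac{1}{76429}\right) = \frac{46574}{76429}$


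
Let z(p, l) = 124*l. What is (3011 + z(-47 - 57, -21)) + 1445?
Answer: 1852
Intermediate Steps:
(3011 + z(-47 - 57, -21)) + 1445 = (3011 + 124*(-21)) + 1445 = (3011 - 2604) + 1445 = 407 + 1445 = 1852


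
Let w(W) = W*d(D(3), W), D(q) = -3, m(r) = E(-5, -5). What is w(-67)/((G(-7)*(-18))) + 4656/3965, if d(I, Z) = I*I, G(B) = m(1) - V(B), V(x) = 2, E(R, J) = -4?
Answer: -209783/47580 ≈ -4.4091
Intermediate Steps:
m(r) = -4
G(B) = -6 (G(B) = -4 - 1*2 = -4 - 2 = -6)
d(I, Z) = I²
w(W) = 9*W (w(W) = W*(-3)² = W*9 = 9*W)
w(-67)/((G(-7)*(-18))) + 4656/3965 = (9*(-67))/((-6*(-18))) + 4656/3965 = -603/108 + 4656*(1/3965) = -603*1/108 + 4656/3965 = -67/12 + 4656/3965 = -209783/47580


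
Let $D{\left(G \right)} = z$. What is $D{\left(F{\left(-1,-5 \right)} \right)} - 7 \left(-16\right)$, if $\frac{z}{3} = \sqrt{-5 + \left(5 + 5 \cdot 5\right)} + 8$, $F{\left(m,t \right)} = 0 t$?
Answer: $151$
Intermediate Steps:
$F{\left(m,t \right)} = 0$
$z = 39$ ($z = 3 \left(\sqrt{-5 + \left(5 + 5 \cdot 5\right)} + 8\right) = 3 \left(\sqrt{-5 + \left(5 + 25\right)} + 8\right) = 3 \left(\sqrt{-5 + 30} + 8\right) = 3 \left(\sqrt{25} + 8\right) = 3 \left(5 + 8\right) = 3 \cdot 13 = 39$)
$D{\left(G \right)} = 39$
$D{\left(F{\left(-1,-5 \right)} \right)} - 7 \left(-16\right) = 39 - 7 \left(-16\right) = 39 - -112 = 39 + 112 = 151$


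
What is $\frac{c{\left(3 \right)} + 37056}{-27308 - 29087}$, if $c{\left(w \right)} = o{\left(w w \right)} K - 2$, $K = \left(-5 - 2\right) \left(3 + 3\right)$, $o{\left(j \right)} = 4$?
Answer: $- \frac{36886}{56395} \approx -0.65407$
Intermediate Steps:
$K = -42$ ($K = \left(-7\right) 6 = -42$)
$c{\left(w \right)} = -170$ ($c{\left(w \right)} = 4 \left(-42\right) - 2 = -168 - 2 = -170$)
$\frac{c{\left(3 \right)} + 37056}{-27308 - 29087} = \frac{-170 + 37056}{-27308 - 29087} = \frac{36886}{-56395} = 36886 \left(- \frac{1}{56395}\right) = - \frac{36886}{56395}$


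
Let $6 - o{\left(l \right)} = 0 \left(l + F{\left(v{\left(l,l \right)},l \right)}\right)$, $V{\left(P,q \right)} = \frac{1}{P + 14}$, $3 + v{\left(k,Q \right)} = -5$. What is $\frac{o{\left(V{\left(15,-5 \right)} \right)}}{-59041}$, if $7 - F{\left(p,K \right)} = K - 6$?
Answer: $- \frac{6}{59041} \approx -0.00010162$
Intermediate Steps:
$v{\left(k,Q \right)} = -8$ ($v{\left(k,Q \right)} = -3 - 5 = -8$)
$F{\left(p,K \right)} = 13 - K$ ($F{\left(p,K \right)} = 7 - \left(K - 6\right) = 7 - \left(-6 + K\right) = 13 - K$)
$V{\left(P,q \right)} = \frac{1}{14 + P}$
$o{\left(l \right)} = 6$ ($o{\left(l \right)} = 6 - 0 \left(l - \left(-13 + l\right)\right) = 6 - 0 \cdot 13 = 6 - 0 = 6 + 0 = 6$)
$\frac{o{\left(V{\left(15,-5 \right)} \right)}}{-59041} = \frac{6}{-59041} = 6 \left(- \frac{1}{59041}\right) = - \frac{6}{59041}$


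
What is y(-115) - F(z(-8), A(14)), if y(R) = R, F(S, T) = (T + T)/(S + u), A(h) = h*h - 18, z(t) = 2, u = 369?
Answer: -43021/371 ≈ -115.96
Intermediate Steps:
A(h) = -18 + h² (A(h) = h² - 18 = -18 + h²)
F(S, T) = 2*T/(369 + S) (F(S, T) = (T + T)/(S + 369) = (2*T)/(369 + S) = 2*T/(369 + S))
y(-115) - F(z(-8), A(14)) = -115 - 2*(-18 + 14²)/(369 + 2) = -115 - 2*(-18 + 196)/371 = -115 - 2*178/371 = -115 - 1*356/371 = -115 - 356/371 = -43021/371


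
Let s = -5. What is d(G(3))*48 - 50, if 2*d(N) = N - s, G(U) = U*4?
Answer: 358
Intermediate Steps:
G(U) = 4*U
d(N) = 5/2 + N/2 (d(N) = (N - 1*(-5))/2 = (N + 5)/2 = (5 + N)/2 = 5/2 + N/2)
d(G(3))*48 - 50 = (5/2 + (4*3)/2)*48 - 50 = (5/2 + (½)*12)*48 - 50 = (5/2 + 6)*48 - 50 = (17/2)*48 - 50 = 408 - 50 = 358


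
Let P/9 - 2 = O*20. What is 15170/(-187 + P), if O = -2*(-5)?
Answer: 15170/1631 ≈ 9.3010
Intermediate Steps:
O = 10
P = 1818 (P = 18 + 9*(10*20) = 18 + 9*200 = 18 + 1800 = 1818)
15170/(-187 + P) = 15170/(-187 + 1818) = 15170/1631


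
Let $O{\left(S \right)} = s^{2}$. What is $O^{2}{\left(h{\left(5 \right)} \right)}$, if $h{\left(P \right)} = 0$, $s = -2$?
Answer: $16$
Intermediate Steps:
$O{\left(S \right)} = 4$ ($O{\left(S \right)} = \left(-2\right)^{2} = 4$)
$O^{2}{\left(h{\left(5 \right)} \right)} = 4^{2} = 16$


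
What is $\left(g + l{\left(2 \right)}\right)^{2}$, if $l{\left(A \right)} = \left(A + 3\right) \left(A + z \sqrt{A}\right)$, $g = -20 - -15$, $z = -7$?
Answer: $2475 - 350 \sqrt{2} \approx 1980.0$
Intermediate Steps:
$g = -5$ ($g = -20 + 15 = -5$)
$l{\left(A \right)} = \left(3 + A\right) \left(A - 7 \sqrt{A}\right)$ ($l{\left(A \right)} = \left(A + 3\right) \left(A - 7 \sqrt{A}\right) = \left(3 + A\right) \left(A - 7 \sqrt{A}\right)$)
$\left(g + l{\left(2 \right)}\right)^{2} = \left(-5 + \left(2^{2} - 21 \sqrt{2} - 7 \cdot 2^{\frac{3}{2}} + 3 \cdot 2\right)\right)^{2} = \left(-5 + \left(4 - 21 \sqrt{2} - 7 \cdot 2 \sqrt{2} + 6\right)\right)^{2} = \left(-5 + \left(4 - 21 \sqrt{2} - 14 \sqrt{2} + 6\right)\right)^{2} = \left(-5 + \left(10 - 35 \sqrt{2}\right)\right)^{2} = \left(5 - 35 \sqrt{2}\right)^{2}$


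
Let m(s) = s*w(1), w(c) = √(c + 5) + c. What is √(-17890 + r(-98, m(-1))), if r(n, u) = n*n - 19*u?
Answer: √(-8267 + 19*√6) ≈ 90.667*I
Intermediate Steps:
w(c) = c + √(5 + c) (w(c) = √(5 + c) + c = c + √(5 + c))
m(s) = s*(1 + √6) (m(s) = s*(1 + √(5 + 1)) = s*(1 + √6))
r(n, u) = n² - 19*u
√(-17890 + r(-98, m(-1))) = √(-17890 + ((-98)² - (-19)*(1 + √6))) = √(-17890 + (9604 - 19*(-1 - √6))) = √(-17890 + (9604 + (19 + 19*√6))) = √(-17890 + (9623 + 19*√6)) = √(-8267 + 19*√6)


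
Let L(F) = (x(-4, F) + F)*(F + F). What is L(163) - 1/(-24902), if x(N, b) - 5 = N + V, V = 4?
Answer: 1363832737/24902 ≈ 54768.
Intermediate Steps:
x(N, b) = 9 + N (x(N, b) = 5 + (N + 4) = 5 + (4 + N) = 9 + N)
L(F) = 2*F*(5 + F) (L(F) = ((9 - 4) + F)*(F + F) = (5 + F)*(2*F) = 2*F*(5 + F))
L(163) - 1/(-24902) = 2*163*(5 + 163) - 1/(-24902) = 2*163*168 - 1*(-1/24902) = 54768 + 1/24902 = 1363832737/24902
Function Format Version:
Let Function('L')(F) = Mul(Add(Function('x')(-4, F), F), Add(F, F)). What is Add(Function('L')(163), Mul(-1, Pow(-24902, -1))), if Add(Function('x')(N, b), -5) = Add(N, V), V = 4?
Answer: Rational(1363832737, 24902) ≈ 54768.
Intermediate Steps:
Function('x')(N, b) = Add(9, N) (Function('x')(N, b) = Add(5, Add(N, 4)) = Add(5, Add(4, N)) = Add(9, N))
Function('L')(F) = Mul(2, F, Add(5, F)) (Function('L')(F) = Mul(Add(Add(9, -4), F), Add(F, F)) = Mul(Add(5, F), Mul(2, F)) = Mul(2, F, Add(5, F)))
Add(Function('L')(163), Mul(-1, Pow(-24902, -1))) = Add(Mul(2, 163, Add(5, 163)), Mul(-1, Pow(-24902, -1))) = Add(Mul(2, 163, 168), Mul(-1, Rational(-1, 24902))) = Add(54768, Rational(1, 24902)) = Rational(1363832737, 24902)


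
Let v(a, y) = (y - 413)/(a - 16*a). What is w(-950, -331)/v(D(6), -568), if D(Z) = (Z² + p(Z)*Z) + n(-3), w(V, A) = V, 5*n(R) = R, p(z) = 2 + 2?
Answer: -94050/109 ≈ -862.84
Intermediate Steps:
p(z) = 4
n(R) = R/5
D(Z) = -⅗ + Z² + 4*Z (D(Z) = (Z² + 4*Z) + (⅕)*(-3) = (Z² + 4*Z) - ⅗ = -⅗ + Z² + 4*Z)
v(a, y) = -(-413 + y)/(15*a) (v(a, y) = (-413 + y)/((-15*a)) = (-413 + y)*(-1/(15*a)) = -(-413 + y)/(15*a))
w(-950, -331)/v(D(6), -568) = -950*15*(-⅗ + 6² + 4*6)/(413 - 1*(-568)) = -950*15*(-⅗ + 36 + 24)/(413 + 568) = -950/((1/15)*981/(297/5)) = -950/((1/15)*(5/297)*981) = -950/109/99 = -950*99/109 = -94050/109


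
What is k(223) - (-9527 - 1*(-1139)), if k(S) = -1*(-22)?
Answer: 8410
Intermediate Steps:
k(S) = 22
k(223) - (-9527 - 1*(-1139)) = 22 - (-9527 - 1*(-1139)) = 22 - (-9527 + 1139) = 22 - 1*(-8388) = 22 + 8388 = 8410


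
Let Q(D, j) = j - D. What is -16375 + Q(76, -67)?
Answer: -16518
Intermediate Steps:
-16375 + Q(76, -67) = -16375 + (-67 - 1*76) = -16375 + (-67 - 76) = -16375 - 143 = -16518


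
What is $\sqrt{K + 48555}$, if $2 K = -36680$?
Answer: $\sqrt{30215} \approx 173.82$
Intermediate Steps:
$K = -18340$ ($K = \frac{1}{2} \left(-36680\right) = -18340$)
$\sqrt{K + 48555} = \sqrt{-18340 + 48555} = \sqrt{30215}$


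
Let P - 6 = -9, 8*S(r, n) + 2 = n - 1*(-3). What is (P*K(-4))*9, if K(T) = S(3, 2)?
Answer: -81/8 ≈ -10.125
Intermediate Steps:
S(r, n) = ⅛ + n/8 (S(r, n) = -¼ + (n - 1*(-3))/8 = -¼ + (n + 3)/8 = -¼ + (3 + n)/8 = -¼ + (3/8 + n/8) = ⅛ + n/8)
K(T) = 3/8 (K(T) = ⅛ + (⅛)*2 = ⅛ + ¼ = 3/8)
P = -3 (P = 6 - 9 = -3)
(P*K(-4))*9 = -3*3/8*9 = -9/8*9 = -81/8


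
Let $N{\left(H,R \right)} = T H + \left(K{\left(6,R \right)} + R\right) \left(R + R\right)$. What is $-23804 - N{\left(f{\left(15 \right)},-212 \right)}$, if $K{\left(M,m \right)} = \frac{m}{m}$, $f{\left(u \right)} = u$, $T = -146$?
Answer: $-111078$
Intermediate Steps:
$K{\left(M,m \right)} = 1$
$N{\left(H,R \right)} = - 146 H + 2 R \left(1 + R\right)$ ($N{\left(H,R \right)} = - 146 H + \left(1 + R\right) \left(R + R\right) = - 146 H + \left(1 + R\right) 2 R = - 146 H + 2 R \left(1 + R\right)$)
$-23804 - N{\left(f{\left(15 \right)},-212 \right)} = -23804 - \left(\left(-146\right) 15 + 2 \left(-212\right) + 2 \left(-212\right)^{2}\right) = -23804 - \left(-2190 - 424 + 2 \cdot 44944\right) = -23804 - \left(-2190 - 424 + 89888\right) = -23804 - 87274 = -111078$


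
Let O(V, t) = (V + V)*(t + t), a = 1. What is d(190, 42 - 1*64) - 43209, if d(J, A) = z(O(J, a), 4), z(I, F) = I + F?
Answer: -42445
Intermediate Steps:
O(V, t) = 4*V*t (O(V, t) = (2*V)*(2*t) = 4*V*t)
z(I, F) = F + I
d(J, A) = 4 + 4*J (d(J, A) = 4 + 4*J*1 = 4 + 4*J)
d(190, 42 - 1*64) - 43209 = (4 + 4*190) - 43209 = (4 + 760) - 43209 = 764 - 43209 = -42445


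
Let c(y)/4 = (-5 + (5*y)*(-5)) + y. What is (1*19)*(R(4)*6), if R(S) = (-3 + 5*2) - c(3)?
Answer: 35910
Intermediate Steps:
c(y) = -20 - 96*y (c(y) = 4*((-5 + (5*y)*(-5)) + y) = 4*((-5 - 25*y) + y) = 4*(-5 - 24*y) = -20 - 96*y)
R(S) = 315 (R(S) = (-3 + 5*2) - (-20 - 96*3) = (-3 + 10) - (-20 - 288) = 7 - 1*(-308) = 7 + 308 = 315)
(1*19)*(R(4)*6) = (1*19)*(315*6) = 19*1890 = 35910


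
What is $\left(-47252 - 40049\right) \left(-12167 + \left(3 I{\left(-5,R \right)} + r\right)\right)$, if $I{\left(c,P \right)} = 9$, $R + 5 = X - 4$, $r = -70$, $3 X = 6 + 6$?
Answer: $1065945210$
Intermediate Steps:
$X = 4$ ($X = \frac{6 + 6}{3} = \frac{1}{3} \cdot 12 = 4$)
$R = -5$ ($R = -5 + \left(4 - 4\right) = -5 + 0 = -5$)
$\left(-47252 - 40049\right) \left(-12167 + \left(3 I{\left(-5,R \right)} + r\right)\right) = \left(-47252 - 40049\right) \left(-12167 + \left(3 \cdot 9 - 70\right)\right) = - 87301 \left(-12167 + \left(27 - 70\right)\right) = - 87301 \left(-12167 - 43\right) = \left(-87301\right) \left(-12210\right) = 1065945210$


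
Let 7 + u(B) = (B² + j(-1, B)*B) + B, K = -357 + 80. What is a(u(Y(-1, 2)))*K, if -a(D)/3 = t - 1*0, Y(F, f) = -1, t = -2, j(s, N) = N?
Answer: -1662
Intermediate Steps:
K = -277
u(B) = -7 + B + 2*B² (u(B) = -7 + ((B² + B*B) + B) = -7 + ((B² + B²) + B) = -7 + (2*B² + B) = -7 + (B + 2*B²) = -7 + B + 2*B²)
a(D) = 6 (a(D) = -3*(-2 - 1*0) = -3*(-2 + 0) = -3*(-2) = 6)
a(u(Y(-1, 2)))*K = 6*(-277) = -1662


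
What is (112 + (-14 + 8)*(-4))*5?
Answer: 680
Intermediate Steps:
(112 + (-14 + 8)*(-4))*5 = (112 - 6*(-4))*5 = (112 + 24)*5 = 136*5 = 680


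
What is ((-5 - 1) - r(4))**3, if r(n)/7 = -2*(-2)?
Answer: -39304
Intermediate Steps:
r(n) = 28 (r(n) = 7*(-2*(-2)) = 7*4 = 28)
((-5 - 1) - r(4))**3 = ((-5 - 1) - 1*28)**3 = (-6 - 28)**3 = (-34)**3 = -39304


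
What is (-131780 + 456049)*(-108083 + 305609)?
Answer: 64051558494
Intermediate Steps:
(-131780 + 456049)*(-108083 + 305609) = 324269*197526 = 64051558494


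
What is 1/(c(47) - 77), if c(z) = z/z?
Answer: -1/76 ≈ -0.013158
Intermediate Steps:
c(z) = 1
1/(c(47) - 77) = 1/(1 - 77) = 1/(-76) = -1/76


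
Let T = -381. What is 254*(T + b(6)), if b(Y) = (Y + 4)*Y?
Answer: -81534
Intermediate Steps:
b(Y) = Y*(4 + Y) (b(Y) = (4 + Y)*Y = Y*(4 + Y))
254*(T + b(6)) = 254*(-381 + 6*(4 + 6)) = 254*(-381 + 6*10) = 254*(-381 + 60) = 254*(-321) = -81534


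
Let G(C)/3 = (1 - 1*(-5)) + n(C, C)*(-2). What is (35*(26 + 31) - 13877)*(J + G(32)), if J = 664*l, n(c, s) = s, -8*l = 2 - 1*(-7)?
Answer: 10943322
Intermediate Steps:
l = -9/8 (l = -(2 - 1*(-7))/8 = -(2 + 7)/8 = -⅛*9 = -9/8 ≈ -1.1250)
G(C) = 18 - 6*C (G(C) = 3*((1 - 1*(-5)) + C*(-2)) = 3*((1 + 5) - 2*C) = 3*(6 - 2*C) = 18 - 6*C)
J = -747 (J = 664*(-9/8) = -747)
(35*(26 + 31) - 13877)*(J + G(32)) = (35*(26 + 31) - 13877)*(-747 + (18 - 6*32)) = (35*57 - 13877)*(-747 + (18 - 192)) = (1995 - 13877)*(-747 - 174) = -11882*(-921) = 10943322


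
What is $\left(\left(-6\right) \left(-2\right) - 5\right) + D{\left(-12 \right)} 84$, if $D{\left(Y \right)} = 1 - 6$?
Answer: $-413$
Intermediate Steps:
$D{\left(Y \right)} = -5$ ($D{\left(Y \right)} = 1 - 6 = -5$)
$\left(\left(-6\right) \left(-2\right) - 5\right) + D{\left(-12 \right)} 84 = \left(\left(-6\right) \left(-2\right) - 5\right) - 420 = \left(12 - 5\right) - 420 = 7 - 420 = -413$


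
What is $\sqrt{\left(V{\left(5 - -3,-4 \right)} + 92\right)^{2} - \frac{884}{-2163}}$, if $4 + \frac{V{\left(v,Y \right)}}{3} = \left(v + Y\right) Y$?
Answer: $\frac{2 \sqrt{1198191687}}{2163} \approx 32.006$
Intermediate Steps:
$V{\left(v,Y \right)} = -12 + 3 Y \left(Y + v\right)$ ($V{\left(v,Y \right)} = -12 + 3 \left(v + Y\right) Y = -12 + 3 \left(Y + v\right) Y = -12 + 3 Y \left(Y + v\right)$)
$\sqrt{\left(V{\left(5 - -3,-4 \right)} + 92\right)^{2} - \frac{884}{-2163}} = \sqrt{\left(\left(-12 + 3 \left(-4\right)^{2} + 3 \left(-4\right) \left(5 - -3\right)\right) + 92\right)^{2} - \frac{884}{-2163}} = \sqrt{\left(\left(-12 + 3 \cdot 16 + 3 \left(-4\right) \left(5 + 3\right)\right) + 92\right)^{2} - - \frac{884}{2163}} = \sqrt{\left(\left(-12 + 48 + 3 \left(-4\right) 8\right) + 92\right)^{2} + \frac{884}{2163}} = \sqrt{\left(\left(-12 + 48 - 96\right) + 92\right)^{2} + \frac{884}{2163}} = \sqrt{\left(-60 + 92\right)^{2} + \frac{884}{2163}} = \sqrt{32^{2} + \frac{884}{2163}} = \sqrt{1024 + \frac{884}{2163}} = \sqrt{\frac{2215796}{2163}} = \frac{2 \sqrt{1198191687}}{2163}$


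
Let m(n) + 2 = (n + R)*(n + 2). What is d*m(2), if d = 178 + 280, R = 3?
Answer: 8244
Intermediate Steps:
m(n) = -2 + (2 + n)*(3 + n) (m(n) = -2 + (n + 3)*(n + 2) = -2 + (3 + n)*(2 + n) = -2 + (2 + n)*(3 + n))
d = 458
d*m(2) = 458*(4 + 2**2 + 5*2) = 458*(4 + 4 + 10) = 458*18 = 8244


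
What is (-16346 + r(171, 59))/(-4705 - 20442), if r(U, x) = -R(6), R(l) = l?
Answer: 16352/25147 ≈ 0.65026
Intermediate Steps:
r(U, x) = -6 (r(U, x) = -1*6 = -6)
(-16346 + r(171, 59))/(-4705 - 20442) = (-16346 - 6)/(-4705 - 20442) = -16352/(-25147) = -16352*(-1/25147) = 16352/25147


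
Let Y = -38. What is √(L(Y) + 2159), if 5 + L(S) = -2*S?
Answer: √2230 ≈ 47.223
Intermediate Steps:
L(S) = -5 - 2*S
√(L(Y) + 2159) = √((-5 - 2*(-38)) + 2159) = √((-5 + 76) + 2159) = √(71 + 2159) = √2230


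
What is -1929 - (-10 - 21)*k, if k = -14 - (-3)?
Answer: -2270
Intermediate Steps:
k = -11 (k = -14 - 1*(-3) = -14 + 3 = -11)
-1929 - (-10 - 21)*k = -1929 - (-10 - 21)*(-11) = -1929 - (-31)*(-11) = -1929 - 1*341 = -1929 - 341 = -2270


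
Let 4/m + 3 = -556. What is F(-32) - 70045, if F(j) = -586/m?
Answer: 23697/2 ≈ 11849.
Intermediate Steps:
m = -4/559 (m = 4/(-3 - 556) = 4/(-559) = 4*(-1/559) = -4/559 ≈ -0.0071556)
F(j) = 163787/2 (F(j) = -586/(-4/559) = -586*(-559/4) = 163787/2)
F(-32) - 70045 = 163787/2 - 70045 = 23697/2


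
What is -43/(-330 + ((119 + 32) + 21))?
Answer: 43/158 ≈ 0.27215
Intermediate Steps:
-43/(-330 + ((119 + 32) + 21)) = -43/(-330 + (151 + 21)) = -43/(-330 + 172) = -43/(-158) = -1/158*(-43) = 43/158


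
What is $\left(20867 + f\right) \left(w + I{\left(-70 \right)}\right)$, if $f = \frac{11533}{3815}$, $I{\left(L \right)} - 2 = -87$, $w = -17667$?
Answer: $- \frac{201914133968}{545} \approx -3.7048 \cdot 10^{8}$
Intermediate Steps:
$I{\left(L \right)} = -85$ ($I{\left(L \right)} = 2 - 87 = -85$)
$f = \frac{11533}{3815}$ ($f = 11533 \cdot \frac{1}{3815} = \frac{11533}{3815} \approx 3.0231$)
$\left(20867 + f\right) \left(w + I{\left(-70 \right)}\right) = \left(20867 + \frac{11533}{3815}\right) \left(-17667 - 85\right) = \frac{79619138}{3815} \left(-17752\right) = - \frac{201914133968}{545}$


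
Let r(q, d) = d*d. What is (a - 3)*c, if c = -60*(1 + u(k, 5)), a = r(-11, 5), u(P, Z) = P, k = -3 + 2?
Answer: 0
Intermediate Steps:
k = -1
r(q, d) = d²
a = 25 (a = 5² = 25)
c = 0 (c = -60*(1 - 1) = -60*0 = -10*0 = 0)
(a - 3)*c = (25 - 3)*0 = 22*0 = 0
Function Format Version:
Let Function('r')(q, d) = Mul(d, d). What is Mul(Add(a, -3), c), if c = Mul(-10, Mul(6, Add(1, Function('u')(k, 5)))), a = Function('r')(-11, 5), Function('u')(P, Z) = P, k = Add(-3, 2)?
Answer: 0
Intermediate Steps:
k = -1
Function('r')(q, d) = Pow(d, 2)
a = 25 (a = Pow(5, 2) = 25)
c = 0 (c = Mul(-10, Mul(6, Add(1, -1))) = Mul(-10, Mul(6, 0)) = Mul(-10, 0) = 0)
Mul(Add(a, -3), c) = Mul(Add(25, -3), 0) = Mul(22, 0) = 0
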